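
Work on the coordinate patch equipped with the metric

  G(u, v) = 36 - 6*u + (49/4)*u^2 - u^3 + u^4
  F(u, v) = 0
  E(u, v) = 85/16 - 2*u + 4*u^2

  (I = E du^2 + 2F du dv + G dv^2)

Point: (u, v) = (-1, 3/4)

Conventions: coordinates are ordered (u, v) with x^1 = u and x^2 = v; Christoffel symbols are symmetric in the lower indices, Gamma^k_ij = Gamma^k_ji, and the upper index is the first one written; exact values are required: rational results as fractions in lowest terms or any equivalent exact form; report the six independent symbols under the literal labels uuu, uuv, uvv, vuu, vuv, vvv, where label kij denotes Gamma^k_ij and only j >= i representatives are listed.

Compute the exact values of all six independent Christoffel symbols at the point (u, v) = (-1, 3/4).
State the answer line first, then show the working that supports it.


Answer: Gamma_uuu = -80/181, Gamma_uuv = 0, Gamma_uvv = 300/181, Gamma_vuu = 0, Gamma_vuv = -1/3, Gamma_vvv = 0

E = 181/16, F = 0, G = 225/4 at the point
E_u = -10, E_v = 0, F_u = 0, F_v = 0, G_u = -75/2, G_v = 0
EG - F^2 = 40725/64;  g^inv = (64/40725) * [[225/4, 0], [0, 181/16]]
first-kind symbols [ij,l] = (1/2)(d_i g_jl + d_j g_il - d_l g_ij): [uu,u] = E_u/2 = -5, [uu,v] = F_u - E_v/2 = 0, [uv,u] = E_v/2 = 0, [uv,v] = G_u/2 = -75/4, [vv,u] = F_v - G_u/2 = 75/4, [vv,v] = G_v/2 = 0
Gamma^u_ij = (G*[ij,u] - F*[ij,v])/(EG - F^2), Gamma^v_ij = (E*[ij,v] - F*[ij,u])/(EG - F^2)


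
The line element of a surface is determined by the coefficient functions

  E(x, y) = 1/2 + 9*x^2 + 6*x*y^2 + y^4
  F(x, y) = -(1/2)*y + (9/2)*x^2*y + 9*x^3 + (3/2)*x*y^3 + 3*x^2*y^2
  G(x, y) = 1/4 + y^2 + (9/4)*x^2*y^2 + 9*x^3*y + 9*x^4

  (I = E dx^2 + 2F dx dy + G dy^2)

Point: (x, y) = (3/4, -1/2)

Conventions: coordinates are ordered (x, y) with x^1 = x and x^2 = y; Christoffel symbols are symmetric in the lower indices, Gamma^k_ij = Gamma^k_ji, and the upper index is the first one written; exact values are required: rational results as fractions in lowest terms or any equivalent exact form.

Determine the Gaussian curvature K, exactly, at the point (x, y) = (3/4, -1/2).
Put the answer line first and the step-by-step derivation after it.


Answer: K = -33264/8125

E = 27/4, F = 49/16, G = 113/64, EG - F^2 = 325/128 at the point
E_x = 15, E_y = -5, F_x = 51/4, F_y = 19/16, G_x = 135/16, G_y = 49/32
E_yy = 12, F_xy = 27/8, G_xx = 333/8
The intrinsic route: Brioschi's K = (det M1 - det M2)/(EG - F^2)^2.
M1 = [[-E_yy/2 + F_xy - G_xx/2, E_x/2, F_x - E_y/2], [F_y - G_x/2, E, F], [G_y/2, F, G]] = [[-375/16, 15/2, 61/4], [-97/32, 27/4, 49/16], [49/64, 49/16, 113/64]]; det M1 = -909983/4096
M2 = [[0, E_y/2, G_x/2], [E_y/2, E, F], [G_x/2, F, G]] = [[0, -5/2, 135/32], [-5/2, 27/4, 49/16], [135/32, 49/16, 113/64]]; det M2 = -801875/4096
det M1 - det M2 = -27027/1024; K = -27027/1024 / (325/128)^2 = -33264/8125


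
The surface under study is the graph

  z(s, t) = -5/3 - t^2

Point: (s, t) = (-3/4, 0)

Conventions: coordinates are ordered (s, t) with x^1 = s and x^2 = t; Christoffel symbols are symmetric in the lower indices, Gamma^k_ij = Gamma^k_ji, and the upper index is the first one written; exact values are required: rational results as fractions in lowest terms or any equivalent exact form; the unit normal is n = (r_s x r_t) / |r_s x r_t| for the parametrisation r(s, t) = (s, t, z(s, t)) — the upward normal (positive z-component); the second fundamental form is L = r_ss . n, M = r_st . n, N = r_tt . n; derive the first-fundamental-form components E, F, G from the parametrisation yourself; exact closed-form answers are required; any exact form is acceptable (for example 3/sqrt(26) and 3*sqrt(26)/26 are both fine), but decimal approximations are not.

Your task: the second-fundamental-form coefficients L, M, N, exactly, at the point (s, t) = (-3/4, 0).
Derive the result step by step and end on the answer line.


z_s = 0, z_t = 0, z_ss = 0, z_st = 0, z_tt = -2
E = 1, F = 0, G = 1; answer radicand W^2 = 1
unnormalised second-form numerators: l = 0, m = 0, n = -2; L = l/sqrt(1), and similarly M = m/sqrt(W^2), N = n/sqrt(W^2)

Answer: L = 0, M = 0, N = -2


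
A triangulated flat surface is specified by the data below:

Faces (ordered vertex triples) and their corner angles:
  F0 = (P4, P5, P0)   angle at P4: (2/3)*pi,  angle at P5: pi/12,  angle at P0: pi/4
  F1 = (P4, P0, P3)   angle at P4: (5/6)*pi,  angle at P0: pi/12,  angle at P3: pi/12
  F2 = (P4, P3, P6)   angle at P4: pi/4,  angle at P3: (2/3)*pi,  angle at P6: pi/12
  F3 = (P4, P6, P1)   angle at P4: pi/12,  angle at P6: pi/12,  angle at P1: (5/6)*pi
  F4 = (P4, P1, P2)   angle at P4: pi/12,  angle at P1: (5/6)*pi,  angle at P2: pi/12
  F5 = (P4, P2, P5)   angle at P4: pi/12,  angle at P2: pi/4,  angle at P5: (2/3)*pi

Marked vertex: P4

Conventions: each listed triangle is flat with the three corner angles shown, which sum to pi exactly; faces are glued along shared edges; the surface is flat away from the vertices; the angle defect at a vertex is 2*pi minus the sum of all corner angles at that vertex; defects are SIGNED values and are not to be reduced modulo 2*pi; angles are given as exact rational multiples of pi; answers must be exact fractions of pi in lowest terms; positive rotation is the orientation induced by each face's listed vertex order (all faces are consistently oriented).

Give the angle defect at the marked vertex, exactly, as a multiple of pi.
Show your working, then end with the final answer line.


Sum of corner angles at P4: 2*pi
defect = 2*pi - 2*pi

Answer: defect(P4) = 0


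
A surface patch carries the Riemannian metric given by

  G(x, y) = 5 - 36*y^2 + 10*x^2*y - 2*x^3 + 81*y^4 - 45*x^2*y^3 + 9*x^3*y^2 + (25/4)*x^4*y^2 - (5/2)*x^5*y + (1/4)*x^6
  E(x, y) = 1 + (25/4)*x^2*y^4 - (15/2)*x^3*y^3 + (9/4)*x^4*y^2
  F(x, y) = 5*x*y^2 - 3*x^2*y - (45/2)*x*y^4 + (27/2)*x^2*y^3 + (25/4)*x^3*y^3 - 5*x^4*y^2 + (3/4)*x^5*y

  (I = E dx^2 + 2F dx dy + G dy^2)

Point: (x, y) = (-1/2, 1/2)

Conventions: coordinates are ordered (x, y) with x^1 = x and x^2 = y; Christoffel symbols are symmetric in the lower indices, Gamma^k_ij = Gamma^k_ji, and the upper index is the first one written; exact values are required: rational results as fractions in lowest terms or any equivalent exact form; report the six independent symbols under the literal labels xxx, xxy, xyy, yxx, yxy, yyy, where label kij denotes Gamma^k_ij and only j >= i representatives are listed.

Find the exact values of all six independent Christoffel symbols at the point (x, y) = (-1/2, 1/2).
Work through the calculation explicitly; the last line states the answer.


E = 5/4, F = -1/16, G = 65/64 at the point
E_x = -11/8, E_y = 13/8, F_x = 63/64, F_y = 255/64, G_x = -13/32, G_y = -67/32
EG - F^2 = 81/64;  g^inv = (64/81) * [[65/64, 1/16], [1/16, 5/4]]
first-kind symbols [ij,l] = (1/2)(d_i g_jl + d_j g_il - d_l g_ij): [xx,x] = E_x/2 = -11/16, [xx,y] = F_x - E_y/2 = 11/64, [xy,x] = E_y/2 = 13/16, [xy,y] = G_x/2 = -13/64, [yy,x] = F_y - G_x/2 = 67/16, [yy,y] = G_y/2 = -67/64
Gamma^x_ij = (G*[ij,x] - F*[ij,y])/(EG - F^2), Gamma^y_ij = (E*[ij,y] - F*[ij,x])/(EG - F^2)

Answer: Gamma_xxx = -44/81, Gamma_xxy = 52/81, Gamma_xyy = 268/81, Gamma_yxx = 11/81, Gamma_yxy = -13/81, Gamma_yyy = -67/81


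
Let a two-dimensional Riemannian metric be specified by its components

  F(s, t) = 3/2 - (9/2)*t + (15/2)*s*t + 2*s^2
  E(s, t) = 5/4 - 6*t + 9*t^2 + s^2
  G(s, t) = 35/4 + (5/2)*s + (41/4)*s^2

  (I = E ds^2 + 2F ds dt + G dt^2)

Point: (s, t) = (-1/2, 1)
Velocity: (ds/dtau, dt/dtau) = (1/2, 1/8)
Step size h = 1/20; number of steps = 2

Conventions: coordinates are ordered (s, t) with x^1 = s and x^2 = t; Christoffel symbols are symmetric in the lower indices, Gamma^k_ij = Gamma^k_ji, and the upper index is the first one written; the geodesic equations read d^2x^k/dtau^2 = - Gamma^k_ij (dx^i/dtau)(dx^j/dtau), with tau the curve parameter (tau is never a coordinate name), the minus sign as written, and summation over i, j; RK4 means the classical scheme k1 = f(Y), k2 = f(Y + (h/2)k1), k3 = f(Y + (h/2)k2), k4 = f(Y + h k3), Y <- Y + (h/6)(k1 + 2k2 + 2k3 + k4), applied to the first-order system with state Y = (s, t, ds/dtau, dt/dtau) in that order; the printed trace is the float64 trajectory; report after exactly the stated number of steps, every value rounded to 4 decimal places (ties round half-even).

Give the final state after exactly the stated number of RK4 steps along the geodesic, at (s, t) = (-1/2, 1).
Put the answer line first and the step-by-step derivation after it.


Answer: s = -0.4514, t = 1.0119, ds/dtau = 0.4714, dt/dtau = 0.1124

f(Y) = (ds/dtau, dt/dtau, -Gamma^s_ij Y'^i Y'^j, -Gamma^t_ij Y'^i Y'^j) with the Gammas evaluated at the stage position; h = 0.050000; intermediate values shown to 6 dp
step 0: s = -0.5000, t = 1.0000, ds/dtau = 0.5000, dt/dtau = 0.1250
step 1:
  k1: at (s, t) = (-0.500000, 1.000000), (ds/dtau, dt/dtau) = (0.500000, 0.125000); Gamma_sss = -1.311558, Gamma_sst = 5.814070, Gamma_stt = -7.079146, Gamma_tss = -0.864322, Gamma_tst = 3.226131, Gamma_ttt = -4.396985; k1 = (0.500000, 0.125000, -0.288258, -0.118483)
  k2: at (s, t) = (-0.487500, 1.003125), (ds/dtau, dt/dtau) = (0.492794, 0.122038); Gamma_sss = -1.166544, Gamma_sst = 5.593359, Gamma_stt = -6.674740, Gamma_tss = -0.772006, Gamma_tst = 3.106972, Gamma_ttt = -4.156249; k2 = (0.492794, 0.122038, -0.290065, -0.124325)
  k3: at (s, t) = (-0.487680, 1.003051), (ds/dtau, dt/dtau) = (0.492748, 0.121892); Gamma_sss = -1.168584, Gamma_sst = 5.596720, Gamma_stt = -6.680984, Gamma_tss = -0.773279, Gamma_tst = 3.108683, Gamma_ttt = -4.159842; k3 = (0.492748, 0.121892, -0.289304, -0.123869)
  k4: at (s, t) = (-0.475363, 1.006095), (ds/dtau, dt/dtau) = (0.485535, 0.118807); Gamma_sss = -1.037773, Gamma_sst = 5.383676, Gamma_stt = -6.302744, Gamma_tss = -0.689001, Gamma_tst = 2.991976, Gamma_ttt = -3.932082; k4 = (0.485535, 0.118807, -0.287500, -0.127253)
  Y <- Y + (h/6)(k1 + 2k2 + 2k3 + k4): s = -0.4754, t = 1.0061, ds/dtau = 0.4855, dt/dtau = 0.1188
step 2:
  k1: at (s, t) = (-0.475362, 1.006097), (ds/dtau, dt/dtau) = (0.485546, 0.118816); Gamma_sss = -1.037760, Gamma_sst = 5.383642, Gamma_stt = -6.302669, Gamma_tss = -0.688995, Gamma_tst = 2.991966, Gamma_ttt = -3.932048; k1 = (0.485546, 0.118816, -0.287537, -0.127273)
  k2: at (s, t) = (-0.463223, 1.009068), (ds/dtau, dt/dtau) = (0.478357, 0.115634); Gamma_sss = -0.920217, Gamma_sst = 5.179600, Gamma_stt = -5.950651, Gamma_tss = -0.612354, Gamma_tst = 2.878796, Gamma_ttt = -3.717783; k2 = (0.478357, 0.115634, -0.282875, -0.128644)
  k3: at (s, t) = (-0.463403, 1.008988), (ds/dtau, dt/dtau) = (0.478474, 0.115600); Gamma_sss = -0.921916, Gamma_sst = 5.182821, Gamma_stt = -5.956334, Gamma_tss = -0.613434, Gamma_tst = 2.880458, Gamma_ttt = -3.721094; k3 = (0.478474, 0.115600, -0.282681, -0.128480)
  k4: at (s, t) = (-0.451438, 1.011877), (ds/dtau, dt/dtau) = (0.471412, 0.112392); Gamma_sss = -0.816320, Gamma_sst = 4.988478, Gamma_stt = -5.629577, Gamma_tss = -0.543766, Gamma_tst = 2.771492, Gamma_ttt = -3.520170; k4 = (0.471412, 0.112392, -0.276084, -0.128376)
  Y <- Y + (h/6)(k1 + 2k2 + 2k3 + k4): s = -0.4514, t = 1.0119, ds/dtau = 0.4714, dt/dtau = 0.1124


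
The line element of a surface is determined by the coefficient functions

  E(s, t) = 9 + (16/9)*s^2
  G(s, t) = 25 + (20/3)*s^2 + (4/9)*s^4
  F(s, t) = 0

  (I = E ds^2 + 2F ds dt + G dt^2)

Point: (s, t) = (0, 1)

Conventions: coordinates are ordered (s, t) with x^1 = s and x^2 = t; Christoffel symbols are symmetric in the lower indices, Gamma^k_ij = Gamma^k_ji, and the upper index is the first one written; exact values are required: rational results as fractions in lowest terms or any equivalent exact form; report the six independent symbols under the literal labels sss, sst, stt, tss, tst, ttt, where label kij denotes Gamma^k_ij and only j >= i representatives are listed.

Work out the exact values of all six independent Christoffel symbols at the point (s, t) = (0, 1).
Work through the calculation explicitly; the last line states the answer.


E = 9, F = 0, G = 25 at the point
E_s = 0, E_t = 0, F_s = 0, F_t = 0, G_s = 0, G_t = 0
EG - F^2 = 225;  g^inv = (1/225) * [[25, 0], [0, 9]]
first-kind symbols [ij,l] = (1/2)(d_i g_jl + d_j g_il - d_l g_ij): [ss,s] = E_s/2 = 0, [ss,t] = F_s - E_t/2 = 0, [st,s] = E_t/2 = 0, [st,t] = G_s/2 = 0, [tt,s] = F_t - G_s/2 = 0, [tt,t] = G_t/2 = 0
Gamma^s_ij = (G*[ij,s] - F*[ij,t])/(EG - F^2), Gamma^t_ij = (E*[ij,t] - F*[ij,s])/(EG - F^2)

Answer: Gamma_sss = 0, Gamma_sst = 0, Gamma_stt = 0, Gamma_tss = 0, Gamma_tst = 0, Gamma_ttt = 0


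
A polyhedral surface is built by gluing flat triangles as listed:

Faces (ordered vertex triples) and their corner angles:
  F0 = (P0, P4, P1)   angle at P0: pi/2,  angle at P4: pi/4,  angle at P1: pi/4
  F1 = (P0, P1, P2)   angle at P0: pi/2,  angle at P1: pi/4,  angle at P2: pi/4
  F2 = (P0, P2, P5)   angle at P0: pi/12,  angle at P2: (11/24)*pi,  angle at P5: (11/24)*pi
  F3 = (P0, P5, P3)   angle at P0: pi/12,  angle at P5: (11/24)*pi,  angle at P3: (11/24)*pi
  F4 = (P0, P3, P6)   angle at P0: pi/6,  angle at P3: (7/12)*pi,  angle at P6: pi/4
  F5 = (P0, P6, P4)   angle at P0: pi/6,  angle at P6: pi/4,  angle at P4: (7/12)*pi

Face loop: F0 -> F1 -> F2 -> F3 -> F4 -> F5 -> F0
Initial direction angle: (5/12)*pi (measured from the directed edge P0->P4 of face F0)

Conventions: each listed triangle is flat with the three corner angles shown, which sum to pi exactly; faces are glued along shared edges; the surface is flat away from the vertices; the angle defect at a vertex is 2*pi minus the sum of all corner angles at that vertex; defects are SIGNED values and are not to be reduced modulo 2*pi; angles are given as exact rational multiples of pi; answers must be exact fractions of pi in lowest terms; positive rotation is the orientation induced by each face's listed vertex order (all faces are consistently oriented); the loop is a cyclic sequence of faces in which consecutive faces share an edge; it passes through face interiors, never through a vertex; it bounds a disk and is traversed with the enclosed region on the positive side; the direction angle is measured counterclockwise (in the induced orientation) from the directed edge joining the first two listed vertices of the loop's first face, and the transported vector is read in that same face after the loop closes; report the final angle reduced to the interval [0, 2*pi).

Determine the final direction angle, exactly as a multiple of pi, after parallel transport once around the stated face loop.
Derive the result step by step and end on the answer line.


enclosed vertex P0: corner angles sum to (3/2)*pi, defect = 2*pi - (3/2)*pi = pi/2
adding the enclosed defects to the starting angle (mod 2*pi, induced orientation) gives the holonomy
final angle = (5/12)*pi + pi/2 = (11/12)*pi (mod 2*pi)

Answer: final direction angle = (11/12)*pi


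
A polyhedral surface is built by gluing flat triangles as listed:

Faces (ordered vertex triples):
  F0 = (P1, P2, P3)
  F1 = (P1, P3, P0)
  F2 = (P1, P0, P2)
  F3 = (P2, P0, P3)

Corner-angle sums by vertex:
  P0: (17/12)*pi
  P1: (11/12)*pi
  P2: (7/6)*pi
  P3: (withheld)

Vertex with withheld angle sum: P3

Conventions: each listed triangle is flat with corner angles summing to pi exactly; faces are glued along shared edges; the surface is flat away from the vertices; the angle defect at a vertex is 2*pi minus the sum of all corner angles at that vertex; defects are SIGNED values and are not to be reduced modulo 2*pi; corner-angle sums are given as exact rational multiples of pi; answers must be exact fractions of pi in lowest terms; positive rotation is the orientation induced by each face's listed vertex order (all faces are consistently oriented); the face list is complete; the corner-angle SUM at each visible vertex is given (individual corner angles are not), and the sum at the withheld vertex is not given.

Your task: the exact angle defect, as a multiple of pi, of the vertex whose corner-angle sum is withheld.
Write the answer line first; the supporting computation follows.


Answer: defect(P3) = (3/2)*pi

V = 4, E = 6, F = 4; chi = V - E + F = 2
Gauss-Bonnet: total defect = 2*pi*chi = 4*pi; visible defects sum to (5/2)*pi


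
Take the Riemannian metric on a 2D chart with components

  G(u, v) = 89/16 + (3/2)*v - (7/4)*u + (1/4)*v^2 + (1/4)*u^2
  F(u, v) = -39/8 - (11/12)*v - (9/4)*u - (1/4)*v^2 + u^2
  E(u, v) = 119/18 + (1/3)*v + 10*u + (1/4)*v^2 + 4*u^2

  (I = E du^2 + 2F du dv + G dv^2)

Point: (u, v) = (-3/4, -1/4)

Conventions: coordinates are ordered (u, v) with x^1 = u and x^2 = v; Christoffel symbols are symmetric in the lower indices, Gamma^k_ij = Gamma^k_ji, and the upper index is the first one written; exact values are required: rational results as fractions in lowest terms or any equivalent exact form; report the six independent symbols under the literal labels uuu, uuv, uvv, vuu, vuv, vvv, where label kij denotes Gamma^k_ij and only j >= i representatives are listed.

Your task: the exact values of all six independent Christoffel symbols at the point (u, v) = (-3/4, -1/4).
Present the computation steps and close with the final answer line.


E = 745/576, F = -463/192, G = 213/32 at the point
E_u = 4, E_v = 5/24, F_u = -15/4, F_v = -19/24, G_u = -17/8, G_v = 11/8
EG - F^2 = 103001/36864;  g^inv = (36864/103001) * [[213/32, 463/192], [463/192, 745/576]]
first-kind symbols [ij,l] = (1/2)(d_i g_jl + d_j g_il - d_l g_ij): [uu,u] = E_u/2 = 2, [uu,v] = F_u - E_v/2 = -185/48, [uv,u] = E_v/2 = 5/48, [uv,v] = G_u/2 = -17/16, [vv,u] = F_v - G_u/2 = 13/48, [vv,v] = G_v/2 = 11/16
Gamma^u_ij = (G*[ij,u] - F*[ij,v])/(EG - F^2), Gamma^v_ij = (E*[ij,v] - F*[ij,u])/(EG - F^2)

Answer: Gamma_uuu = 148132/103001, Gamma_uuv = -68892/103001, Gamma_uvv = 127572/103001, Gamma_vuu = -17924/309003, Gamma_vuv = -41400/103001, Gamma_vvv = 56856/103001


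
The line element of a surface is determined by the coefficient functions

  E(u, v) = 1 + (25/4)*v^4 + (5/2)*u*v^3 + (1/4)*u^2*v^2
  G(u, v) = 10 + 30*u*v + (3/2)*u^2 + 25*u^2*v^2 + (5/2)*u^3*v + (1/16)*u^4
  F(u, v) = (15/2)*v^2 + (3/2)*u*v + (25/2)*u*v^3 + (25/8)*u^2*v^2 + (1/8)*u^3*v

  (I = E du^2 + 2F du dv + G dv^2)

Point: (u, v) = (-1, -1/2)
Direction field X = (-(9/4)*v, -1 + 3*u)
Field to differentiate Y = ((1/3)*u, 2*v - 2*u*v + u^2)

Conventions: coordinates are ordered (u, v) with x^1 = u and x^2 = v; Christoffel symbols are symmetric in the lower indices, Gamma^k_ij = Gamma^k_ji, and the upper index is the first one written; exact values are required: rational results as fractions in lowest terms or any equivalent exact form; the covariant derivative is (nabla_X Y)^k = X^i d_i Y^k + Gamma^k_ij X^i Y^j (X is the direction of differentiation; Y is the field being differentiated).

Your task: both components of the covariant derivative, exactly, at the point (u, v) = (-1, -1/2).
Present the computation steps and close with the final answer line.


E = 113/64, F = 161/32, G = 545/16 at the point
E_u = -7/16, E_v = -21/4, F_u = -65/16, F_v = -173/8, G_u = -69/2, G_v = -115/2
EG - F^2 = 2229/64;  g^inv = (64/2229) * [[545/16, -161/32], [-161/32, 113/64]]
first-kind symbols [ij,l] = (1/2)(d_i g_jl + d_j g_il - d_l g_ij): [uu,u] = E_u/2 = -7/32, [uu,v] = F_u - E_v/2 = -23/16, [uv,u] = E_v/2 = -21/8, [uv,v] = G_u/2 = -69/4, [vv,u] = F_v - G_u/2 = -35/8, [vv,v] = G_v/2 = -115/4
Gamma^u_ij = (G*[ij,u] - F*[ij,v])/(EG - F^2), Gamma^v_ij = (E*[ij,v] - F*[ij,u])/(EG - F^2)
Gamma_uuu = -14/2229, Gamma_uuv = -56/743, Gamma_uvv = -280/2229, Gamma_vuu = -92/2229, Gamma_vuv = -368/743, Gamma_vvv = -1840/2229
X = (9/8, -4), Y = (-1/3, -1) at the point

Answer: (nabla_X Y)^u = -837/5944, (nabla_X Y)^v = -121939/5944


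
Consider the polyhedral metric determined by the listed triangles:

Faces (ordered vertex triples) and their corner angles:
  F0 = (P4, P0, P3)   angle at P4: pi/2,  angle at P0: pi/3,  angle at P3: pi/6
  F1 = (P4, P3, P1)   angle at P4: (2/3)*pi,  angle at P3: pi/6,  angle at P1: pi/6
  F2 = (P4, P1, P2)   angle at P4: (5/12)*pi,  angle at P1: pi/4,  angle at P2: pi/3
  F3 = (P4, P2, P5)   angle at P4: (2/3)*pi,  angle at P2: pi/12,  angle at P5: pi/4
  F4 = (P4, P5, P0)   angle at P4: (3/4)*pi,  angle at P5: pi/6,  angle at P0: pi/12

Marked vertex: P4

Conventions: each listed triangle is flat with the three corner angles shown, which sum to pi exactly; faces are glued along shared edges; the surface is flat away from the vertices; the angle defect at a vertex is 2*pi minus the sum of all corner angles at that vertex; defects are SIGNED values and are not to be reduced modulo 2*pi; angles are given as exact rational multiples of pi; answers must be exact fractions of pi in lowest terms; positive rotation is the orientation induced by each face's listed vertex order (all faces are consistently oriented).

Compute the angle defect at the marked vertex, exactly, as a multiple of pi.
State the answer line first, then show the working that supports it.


Answer: defect(P4) = -pi

Sum of corner angles at P4: 3*pi
defect = 2*pi - 3*pi


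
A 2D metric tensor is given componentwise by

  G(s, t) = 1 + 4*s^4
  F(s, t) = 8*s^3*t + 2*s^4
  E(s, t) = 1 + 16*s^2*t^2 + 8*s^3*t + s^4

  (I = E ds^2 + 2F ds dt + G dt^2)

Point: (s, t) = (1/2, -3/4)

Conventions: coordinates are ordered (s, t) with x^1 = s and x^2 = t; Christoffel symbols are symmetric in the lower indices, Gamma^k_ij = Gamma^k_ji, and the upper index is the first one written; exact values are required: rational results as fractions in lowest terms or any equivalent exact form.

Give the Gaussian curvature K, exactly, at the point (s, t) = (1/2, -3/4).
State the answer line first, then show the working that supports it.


Answer: K = -1024/2025

E = 41/16, F = -5/8, G = 5/4, EG - F^2 = 45/16 at the point
E_s = 5, E_t = -5, F_s = -7/2, F_t = 1, G_s = 2, G_t = 0
E_tt = 8, F_st = 6, G_ss = 12
The intrinsic route: Brioschi's K = (det M1 - det M2)/(EG - F^2)^2.
M1 = [[-E_tt/2 + F_st - G_ss/2, E_s/2, F_s - E_t/2], [F_t - G_s/2, E, F], [G_t/2, F, G]] = [[-4, 5/2, -1], [0, 41/16, -5/8], [0, -5/8, 5/4]]; det M1 = -45/4
M2 = [[0, E_t/2, G_s/2], [E_t/2, E, F], [G_s/2, F, G]] = [[0, -5/2, 1], [-5/2, 41/16, -5/8], [1, -5/8, 5/4]]; det M2 = -29/4
det M1 - det M2 = -4; K = -4 / (45/16)^2 = -1024/2025


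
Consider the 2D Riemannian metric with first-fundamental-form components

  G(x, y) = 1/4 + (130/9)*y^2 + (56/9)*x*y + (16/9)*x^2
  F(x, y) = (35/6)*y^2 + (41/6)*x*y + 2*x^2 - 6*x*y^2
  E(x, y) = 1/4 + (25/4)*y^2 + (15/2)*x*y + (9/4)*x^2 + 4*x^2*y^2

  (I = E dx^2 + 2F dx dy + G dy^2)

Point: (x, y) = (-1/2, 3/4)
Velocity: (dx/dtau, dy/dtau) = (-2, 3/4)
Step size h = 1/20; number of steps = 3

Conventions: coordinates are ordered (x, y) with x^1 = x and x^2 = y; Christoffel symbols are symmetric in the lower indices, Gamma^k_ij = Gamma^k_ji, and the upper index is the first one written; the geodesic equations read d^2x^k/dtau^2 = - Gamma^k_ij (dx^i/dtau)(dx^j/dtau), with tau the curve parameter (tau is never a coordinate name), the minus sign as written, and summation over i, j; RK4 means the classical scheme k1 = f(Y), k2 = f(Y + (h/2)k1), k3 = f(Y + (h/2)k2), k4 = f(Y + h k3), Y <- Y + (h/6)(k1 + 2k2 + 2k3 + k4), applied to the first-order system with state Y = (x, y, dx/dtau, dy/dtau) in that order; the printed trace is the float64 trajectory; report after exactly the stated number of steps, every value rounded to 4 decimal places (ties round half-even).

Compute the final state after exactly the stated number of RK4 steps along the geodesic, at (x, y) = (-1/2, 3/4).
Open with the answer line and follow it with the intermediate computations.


Answer: x = -0.8378, y = 0.9113, dx/dtau = -2.4782, dy/dtau = 1.4363

f(Y) = (dx/dtau, dy/dtau, -Gamma^x_ij Y'^i Y'^j, -Gamma^y_ij Y'^i Y'^j) with the Gammas evaluated at the stage position; h = 0.050000; intermediate values shown to 6 dp
step 0: x = -0.5000, y = 0.7500, dx/dtau = -2.0000, dy/dtau = 0.7500
step 1:
  k1: at (x, y) = (-0.500000, 0.750000), (dx/dtau, dy/dtau) = (-2.000000, 0.750000); Gamma_xxx = 2.926586, Gamma_xxy = 3.757228, Gamma_xyy = 5.453919, Gamma_yxx = -1.899118, Gamma_yxy = -1.460814, Gamma_yyy = -1.013346; k1 = (-2.000000, 0.750000, -3.502490, 3.784039)
  k2: at (x, y) = (-0.550000, 0.768750), (dx/dtau, dy/dtau) = (-2.087562, 0.844601); Gamma_xxx = 3.170056, Gamma_xxy = 4.186873, Gamma_xyy = 6.251215, Gamma_yxx = -2.096830, Gamma_yxy = -1.736278, Gamma_yyy = -1.504387; k2 = (-2.087562, 0.844601, -3.509915, 4.088303)
  k3: at (x, y) = (-0.552189, 0.771115), (dx/dtau, dy/dtau) = (-2.087748, 0.852208); Gamma_xxx = 3.181839, Gamma_xxy = 4.202923, Gamma_xyy = 6.276855, Gamma_yxx = -2.107045, Gamma_yxy = -1.749214, Gamma_yyy = -1.527377; k3 = (-2.087748, 0.852208, -3.471631, 4.068844)
  k4: at (x, y) = (-0.604387, 0.792610), (dx/dtau, dy/dtau) = (-2.173582, 0.953442); Gamma_xxx = 3.487289, Gamma_xxy = 4.726785, Gamma_xyy = 7.192648, Gamma_yxx = -2.355579, Gamma_yxy = -2.099121, Gamma_yyy = -2.128687; k4 = (-2.173582, 0.953442, -3.422607, 4.363546)
  Y <- Y + (h/6)(k1 + 2k2 + 2k3 + k4): x = -0.6044, y = 0.7925, dx/dtau = -2.1741, dy/dtau = 0.9538
step 2:
  k1: at (x, y) = (-0.604368, 0.792475), (dx/dtau, dy/dtau) = (-2.174068, 0.953849); Gamma_xxx = 3.487120, Gamma_xxy = 4.726939, Gamma_xyy = 7.193284, Gamma_yxx = -2.355399, Gamma_yxy = -2.099010, Gamma_yyy = -2.128513; k1 = (-2.174068, 0.953849, -3.421957, 4.363973)
  k2: at (x, y) = (-0.658720, 0.816322), (dx/dtau, dy/dtau) = (-2.259617, 1.062948); Gamma_xxx = 3.870185, Gamma_xxy = 5.362051, Gamma_xyy = 8.238072, Gamma_yxx = -2.667942, Gamma_yxy = -2.540432, Gamma_yyy = -2.856706; k2 = (-2.259617, 1.062948, -3.310768, 4.646334)
  k3: at (x, y) = (-0.660859, 0.819049), (dx/dtau, dy/dtau) = (-2.256837, 1.070007); Gamma_xxx = 3.888051, Gamma_xxy = 5.384135, Gamma_xyy = 8.266876, Gamma_yxx = -2.682982, Gamma_yxy = -2.559240, Gamma_yyy = -2.886256; k3 = (-2.256837, 1.070007, -3.264375, 4.609522)
  k4: at (x, y) = (-0.717210, 0.845976), (dx/dtau, dy/dtau) = (-2.337287, 1.184325); Gamma_xxx = 4.375095, Gamma_xxy = 6.152336, Gamma_xyy = 9.444383, Gamma_yxx = -3.082970, Gamma_yxy = -3.118616, Gamma_yyy = -3.764229; k4 = (-2.337287, 1.184325, -3.087035, 4.856463)
  Y <- Y + (h/6)(k1 + 2k2 + 2k3 + k4): x = -0.7172, y = 0.8458, dx/dtau = -2.3379, dy/dtau = 1.1850
step 3:
  k1: at (x, y) = (-0.717237, 0.845843), (dx/dtau, dy/dtau) = (-2.337896, 1.184950); Gamma_xxx = 4.375191, Gamma_xxy = 6.153116, Gamma_xyy = 9.446148, Gamma_yxx = -3.083027, Gamma_yxy = -3.118928, Gamma_yyy = -3.764817; k1 = (-2.337896, 1.184950, -3.085300, 4.856609)
  k2: at (x, y) = (-0.775685, 0.875467), (dx/dtau, dy/dtau) = (-2.415028, 1.306365); Gamma_xxx = 4.991175, Gamma_xxy = 7.075366, Gamma_xyy = 10.764055, Gamma_yxx = -3.594965, Gamma_yxy = -3.822239, Gamma_yyy = -4.812289; k2 = (-2.415028, 1.306365, -2.835891, 5.062107)
  k3: at (x, y) = (-0.777613, 0.878502), (dx/dtau, dy/dtau) = (-2.408793, 1.311503); Gamma_xxx = 5.016900, Gamma_xxy = 7.103476, Gamma_xyy = 10.793658, Gamma_yxx = -3.616612, Gamma_yxy = -3.847950, Gamma_yyy = -4.847435; k3 = (-2.408793, 1.311503, -2.793261, 5.009971)
  k4: at (x, y) = (-0.837677, 0.911418), (dx/dtau, dy/dtau) = (-2.477559, 1.435449); Gamma_xxx = 5.796108, Gamma_xxy = 8.198190, Gamma_xyy = 12.241004, Gamma_yxx = -4.276451, Gamma_yxy = -4.727117, Gamma_yyy = -6.080764; k4 = (-2.477559, 1.435449, -2.488760, 5.156503)
  Y <- Y + (h/6)(k1 + 2k2 + 2k3 + k4): x = -0.8378, y = 0.9113, dx/dtau = -2.4782, dy/dtau = 1.4363


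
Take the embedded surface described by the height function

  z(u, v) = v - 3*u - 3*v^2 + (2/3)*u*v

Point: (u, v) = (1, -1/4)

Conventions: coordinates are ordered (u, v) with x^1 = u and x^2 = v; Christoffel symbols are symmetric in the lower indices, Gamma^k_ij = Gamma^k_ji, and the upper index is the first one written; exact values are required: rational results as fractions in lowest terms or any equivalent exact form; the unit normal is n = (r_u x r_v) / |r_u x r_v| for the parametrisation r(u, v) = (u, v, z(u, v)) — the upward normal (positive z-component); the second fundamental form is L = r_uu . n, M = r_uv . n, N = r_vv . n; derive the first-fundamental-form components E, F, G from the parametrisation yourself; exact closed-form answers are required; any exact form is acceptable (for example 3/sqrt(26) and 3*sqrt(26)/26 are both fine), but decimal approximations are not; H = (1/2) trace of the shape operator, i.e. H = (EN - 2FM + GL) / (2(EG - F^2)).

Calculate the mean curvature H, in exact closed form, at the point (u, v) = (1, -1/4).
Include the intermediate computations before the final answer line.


z_u = -19/6, z_v = 19/6, z_uu = 0, z_uv = 2/3, z_vv = -6
E = 397/36, F = -361/36, G = 397/36; answer radicand W^2 = 379/18
unnormalised second-form numerators: l = 0, m = 2/3, n = -6; L = l/sqrt(379/18), and similarly M = m/sqrt(W^2), N = n/sqrt(W^2)
H = (E*n - 2*F*m + G*l) / (2*(EG - F^2)*sqrt(W^2)); E*n - 2*F*m + G*l = -2851/54, EG - F^2 = 379/18, so H = (-2851/2274)/sqrt(379/18)

Answer: H = -2851*sqrt(758)/287282


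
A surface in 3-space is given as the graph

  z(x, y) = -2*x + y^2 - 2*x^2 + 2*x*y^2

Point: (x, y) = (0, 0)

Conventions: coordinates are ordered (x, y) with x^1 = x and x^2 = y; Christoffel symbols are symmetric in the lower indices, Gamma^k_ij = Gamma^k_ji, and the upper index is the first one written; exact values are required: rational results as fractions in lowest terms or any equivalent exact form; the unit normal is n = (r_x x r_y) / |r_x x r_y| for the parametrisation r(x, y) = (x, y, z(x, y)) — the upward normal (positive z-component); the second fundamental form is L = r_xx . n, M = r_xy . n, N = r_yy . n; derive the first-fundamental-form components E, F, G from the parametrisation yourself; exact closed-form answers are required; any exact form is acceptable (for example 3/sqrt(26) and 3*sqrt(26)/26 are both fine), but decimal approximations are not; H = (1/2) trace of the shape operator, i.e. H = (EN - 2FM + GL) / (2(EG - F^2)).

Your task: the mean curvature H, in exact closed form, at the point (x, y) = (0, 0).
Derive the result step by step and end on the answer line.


z_x = -2, z_y = 0, z_xx = -4, z_xy = 0, z_yy = 2
E = 5, F = 0, G = 1; answer radicand W^2 = 5
unnormalised second-form numerators: l = -4, m = 0, n = 2; L = l/sqrt(5), and similarly M = m/sqrt(W^2), N = n/sqrt(W^2)
H = (E*n - 2*F*m + G*l) / (2*(EG - F^2)*sqrt(W^2)); E*n - 2*F*m + G*l = 6, EG - F^2 = 5, so H = (3/5)/sqrt(5)

Answer: H = 3*sqrt(5)/25


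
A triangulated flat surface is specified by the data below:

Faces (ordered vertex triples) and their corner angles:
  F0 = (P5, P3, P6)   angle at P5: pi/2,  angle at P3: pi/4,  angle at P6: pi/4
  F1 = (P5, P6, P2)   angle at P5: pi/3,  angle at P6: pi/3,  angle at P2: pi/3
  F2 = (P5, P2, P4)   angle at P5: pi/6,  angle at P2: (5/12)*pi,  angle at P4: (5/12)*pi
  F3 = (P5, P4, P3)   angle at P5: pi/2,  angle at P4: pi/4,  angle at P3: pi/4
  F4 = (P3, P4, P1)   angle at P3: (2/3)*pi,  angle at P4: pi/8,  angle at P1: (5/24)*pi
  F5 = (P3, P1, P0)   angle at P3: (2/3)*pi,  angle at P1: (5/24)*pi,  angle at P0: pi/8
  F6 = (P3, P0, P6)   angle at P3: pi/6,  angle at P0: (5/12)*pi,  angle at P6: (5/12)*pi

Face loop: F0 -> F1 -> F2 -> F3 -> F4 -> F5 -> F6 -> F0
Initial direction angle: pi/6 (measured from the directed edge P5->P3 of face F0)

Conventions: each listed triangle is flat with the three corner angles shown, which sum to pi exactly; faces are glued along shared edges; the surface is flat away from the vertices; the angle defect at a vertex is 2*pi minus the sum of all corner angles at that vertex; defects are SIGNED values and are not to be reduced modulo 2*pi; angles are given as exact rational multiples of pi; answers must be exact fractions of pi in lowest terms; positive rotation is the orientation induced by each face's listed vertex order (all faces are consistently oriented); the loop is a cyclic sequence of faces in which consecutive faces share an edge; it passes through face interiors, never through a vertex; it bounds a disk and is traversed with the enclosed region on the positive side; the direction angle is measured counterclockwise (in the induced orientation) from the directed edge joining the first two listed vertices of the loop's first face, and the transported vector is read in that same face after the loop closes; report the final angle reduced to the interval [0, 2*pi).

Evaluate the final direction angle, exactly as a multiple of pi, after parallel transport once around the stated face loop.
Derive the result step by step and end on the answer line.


enclosed vertex P3: corner angles sum to 2*pi, defect = 2*pi - 2*pi = 0
enclosed vertex P5: corner angles sum to (3/2)*pi, defect = 2*pi - (3/2)*pi = pi/2
the rotation equals the total enclosed defect, so the final angle is initial + defects (mod 2*pi)
final angle = pi/6 + pi/2 = (2/3)*pi (mod 2*pi)

Answer: final direction angle = (2/3)*pi


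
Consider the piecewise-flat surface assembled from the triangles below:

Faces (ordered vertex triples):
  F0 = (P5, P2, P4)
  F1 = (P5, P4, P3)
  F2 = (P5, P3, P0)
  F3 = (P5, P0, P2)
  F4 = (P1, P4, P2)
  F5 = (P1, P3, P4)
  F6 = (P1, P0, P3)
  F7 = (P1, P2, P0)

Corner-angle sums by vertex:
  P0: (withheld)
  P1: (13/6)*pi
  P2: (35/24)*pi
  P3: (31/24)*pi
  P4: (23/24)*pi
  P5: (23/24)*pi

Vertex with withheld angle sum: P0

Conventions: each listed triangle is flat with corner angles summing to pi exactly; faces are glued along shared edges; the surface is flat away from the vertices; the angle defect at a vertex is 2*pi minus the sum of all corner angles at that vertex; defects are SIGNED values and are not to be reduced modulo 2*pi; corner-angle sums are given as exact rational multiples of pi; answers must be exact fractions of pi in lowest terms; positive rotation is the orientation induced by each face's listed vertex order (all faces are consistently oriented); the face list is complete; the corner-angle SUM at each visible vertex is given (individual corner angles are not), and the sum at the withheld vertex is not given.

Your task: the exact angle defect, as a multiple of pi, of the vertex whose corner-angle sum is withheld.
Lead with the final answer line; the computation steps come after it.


Answer: defect(P0) = (5/6)*pi

V = 6, E = 12, F = 8; chi = V - E + F = 2
Gauss-Bonnet: total defect = 2*pi*chi = 4*pi; visible defects sum to (19/6)*pi


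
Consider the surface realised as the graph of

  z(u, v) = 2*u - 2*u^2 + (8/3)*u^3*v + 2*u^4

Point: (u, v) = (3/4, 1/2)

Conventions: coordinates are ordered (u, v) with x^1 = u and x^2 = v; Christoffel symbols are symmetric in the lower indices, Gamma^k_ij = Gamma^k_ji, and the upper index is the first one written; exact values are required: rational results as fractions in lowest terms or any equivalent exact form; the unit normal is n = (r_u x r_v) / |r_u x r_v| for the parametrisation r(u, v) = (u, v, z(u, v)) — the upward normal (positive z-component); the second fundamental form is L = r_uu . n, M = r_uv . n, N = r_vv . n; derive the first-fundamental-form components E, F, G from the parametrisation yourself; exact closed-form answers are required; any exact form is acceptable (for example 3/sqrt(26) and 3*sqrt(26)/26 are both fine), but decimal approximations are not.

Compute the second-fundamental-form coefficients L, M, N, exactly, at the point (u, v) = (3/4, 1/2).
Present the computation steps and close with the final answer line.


z_u = 37/8, z_v = 9/8, z_uu = 31/2, z_uv = 9/2, z_vv = 0
E = 1433/64, F = 333/64, G = 145/64; answer radicand W^2 = 757/32
unnormalised second-form numerators: l = 31/2, m = 9/2, n = 0; L = l/sqrt(757/32), and similarly M = m/sqrt(W^2), N = n/sqrt(W^2)

Answer: L = 62*sqrt(1514)/757, M = 18*sqrt(1514)/757, N = 0


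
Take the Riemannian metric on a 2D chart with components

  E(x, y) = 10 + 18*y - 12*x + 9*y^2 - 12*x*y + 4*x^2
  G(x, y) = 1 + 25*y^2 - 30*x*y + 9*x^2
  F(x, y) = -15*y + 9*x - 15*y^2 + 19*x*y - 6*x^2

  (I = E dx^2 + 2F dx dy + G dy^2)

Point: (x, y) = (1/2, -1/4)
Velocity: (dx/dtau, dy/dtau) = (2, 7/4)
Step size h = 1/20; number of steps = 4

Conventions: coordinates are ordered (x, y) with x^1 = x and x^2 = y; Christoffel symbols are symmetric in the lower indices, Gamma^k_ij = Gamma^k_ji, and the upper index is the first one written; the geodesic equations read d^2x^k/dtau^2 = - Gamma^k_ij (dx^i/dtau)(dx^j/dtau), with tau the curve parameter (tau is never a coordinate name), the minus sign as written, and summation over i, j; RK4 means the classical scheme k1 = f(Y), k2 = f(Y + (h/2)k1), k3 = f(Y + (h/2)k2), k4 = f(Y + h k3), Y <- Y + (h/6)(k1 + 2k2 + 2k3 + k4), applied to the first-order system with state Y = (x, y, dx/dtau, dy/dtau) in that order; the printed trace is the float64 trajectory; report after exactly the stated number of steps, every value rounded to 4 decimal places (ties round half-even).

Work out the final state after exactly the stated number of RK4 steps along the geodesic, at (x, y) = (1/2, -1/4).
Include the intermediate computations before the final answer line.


f(Y) = (dx/dtau, dy/dtau, -Gamma^x_ij Y'^i Y'^j, -Gamma^y_ij Y'^i Y'^j) with the Gammas evaluated at the stage position; h = 0.050000; intermediate values shown to 6 dp
step 0: x = 0.5000, y = -0.2500, dx/dtau = 2.0000, dy/dtau = 1.7500
step 1:
  k1: at (x, y) = (0.500000, -0.250000), (dx/dtau, dy/dtau) = (2.000000, 1.750000); Gamma_xxx = -0.246914, Gamma_xxy = 0.370370, Gamma_xyy = -0.617284, Gamma_yxx = -0.543210, Gamma_yxy = 0.814815, Gamma_yyy = -1.358025; k1 = (2.000000, 1.750000, 0.285494, 0.628086)
  k2: at (x, y) = (0.550000, -0.206250), (dx/dtau, dy/dtau) = (2.007137, 1.765702); Gamma_xxx = -0.260663, Gamma_xxy = 0.390994, Gamma_xyy = -0.651657, Gamma_yxx = -0.545485, Gamma_yxy = 0.818227, Gamma_yyy = -1.363712; k2 = (2.007137, 1.765702, 0.310408, 0.649585)
  k3: at (x, y) = (0.550178, -0.205857), (dx/dtau, dy/dtau) = (2.007760, 1.766240); Gamma_xxx = -0.260977, Gamma_xxy = 0.391466, Gamma_xyy = -0.652443, Gamma_yxx = -0.545502, Gamma_yxy = 0.818254, Gamma_yyy = -1.363756; k3 = (2.007760, 1.766240, 0.310967, 0.649993)
  k4: at (x, y) = (0.600388, -0.161688), (dx/dtau, dy/dtau) = (2.015548, 1.782500); Gamma_xxx = -0.275590, Gamma_xxy = 0.413386, Gamma_xyy = -0.688976, Gamma_yxx = -0.547256, Gamma_yxy = 0.820884, Gamma_yyy = -1.368140; k4 = (2.015548, 1.782500, 0.338302, 0.671787)
  Y <- Y + (h/6)(k1 + 2k2 + 2k3 + k4): x = 0.6004, y = -0.1617, dx/dtau = 2.0156, dy/dtau = 1.7825
step 2:
  k1: at (x, y) = (0.600378, -0.161697), (dx/dtau, dy/dtau) = (2.015555, 1.782492); Gamma_xxx = -0.275588, Gamma_xxy = 0.413381, Gamma_xyy = -0.688969, Gamma_yxx = -0.547256, Gamma_yxy = 0.820884, Gamma_yyy = -1.368139; k1 = (2.015555, 1.782492, 0.338291, 0.671770)
  k2: at (x, y) = (0.650767, -0.117135), (dx/dtau, dy/dtau) = (2.024012, 1.799286); Gamma_xxx = -0.291072, Gamma_xxy = 0.436608, Gamma_xyy = -0.727679, Gamma_yxx = -0.548402, Gamma_yxy = 0.822603, Gamma_yyy = -1.371005; k2 = (2.024012, 1.799286, 0.368168, 0.693658)
  k3: at (x, y) = (0.650978, -0.116715), (dx/dtau, dy/dtau) = (2.024759, 1.799833); Gamma_xxx = -0.291416, Gamma_xxy = 0.437123, Gamma_xyy = -0.728539, Gamma_yxx = -0.548392, Gamma_yxy = 0.822588, Gamma_yyy = -1.370981; k3 = (2.024759, 1.799833, 0.368776, 0.693970)
  k4: at (x, y) = (0.701616, -0.071705), (dx/dtau, dy/dtau) = (2.033993, 1.817190); Gamma_xxx = -0.307815, Gamma_xxy = 0.461722, Gamma_xyy = -0.769537, Gamma_yxx = -0.548808, Gamma_yxy = 0.823212, Gamma_yyy = -1.372021; k4 = (2.033993, 1.817190, 0.401428, 0.715713)
  Y <- Y + (h/6)(k1 + 2k2 + 2k3 + k4): x = 0.7016, y = -0.0717, dx/dtau = 2.0340, dy/dtau = 1.8172
step 3:
  k1: at (x, y) = (0.701604, -0.071714), (dx/dtau, dy/dtau) = (2.034001, 1.817181); Gamma_xxx = -0.307813, Gamma_xxy = 0.461720, Gamma_xyy = -0.769533, Gamma_yxx = -0.548808, Gamma_yxy = 0.823212, Gamma_yyy = -1.372020; k1 = (2.034001, 1.817181, 0.401414, 0.715692)
  k2: at (x, y) = (0.752454, -0.026285), (dx/dtau, dy/dtau) = (2.044037, 1.835074); Gamma_xxx = -0.325123, Gamma_xxy = 0.487684, Gamma_xyy = -0.812807, Gamma_yxx = -0.548388, Gamma_yxy = 0.822582, Gamma_yyy = -1.370970; k2 = (2.044037, 1.835074, 0.436949, 0.737007)
  k3: at (x, y) = (0.752705, -0.025837), (dx/dtau, dy/dtau) = (2.044925, 1.835607); Gamma_xxx = -0.325492, Gamma_xxy = 0.488237, Gamma_xyy = -0.813729, Gamma_yxx = -0.548344, Gamma_yxy = 0.822515, Gamma_yyy = -1.370859; k3 = (2.044925, 1.835607, 0.437563, 0.737146)
  k4: at (x, y) = (0.803850, 0.020066), (dx/dtau, dy/dtau) = (2.055879, 1.854039); Gamma_xxx = -0.343726, Gamma_xxy = 0.515590, Gamma_xyy = -0.859316, Gamma_yxx = -0.546938, Gamma_yxy = 0.820407, Gamma_yyy = -1.367345; k4 = (2.055879, 1.854039, 0.476147, 0.757645)
  Y <- Y + (h/6)(k1 + 2k2 + 2k3 + k4): x = 0.8038, y = 0.0201, dx/dtau = 2.0559, dy/dtau = 1.8540
step 4:
  k1: at (x, y) = (0.803835, 0.020057), (dx/dtau, dy/dtau) = (2.055889, 1.854028); Gamma_xxx = -0.343727, Gamma_xxy = 0.515590, Gamma_xyy = -0.859316, Gamma_yxx = -0.546937, Gamma_yxy = 0.820406, Gamma_yyy = -1.367343; k1 = (2.055889, 1.854028, 0.476131, 0.757619)
  k2: at (x, y) = (0.855233, 0.066408), (dx/dtau, dy/dtau) = (2.067793, 1.872969); Gamma_xxx = -0.362863, Gamma_xxy = 0.544294, Gamma_xyy = -0.907157, Gamma_yxx = -0.544421, Gamma_yxy = 0.816631, Gamma_yyy = -1.361052; k2 = (2.067793, 1.872969, 0.517828, 0.776923)
  k3: at (x, y) = (0.855530, 0.066882), (dx/dtau, dy/dtau) = (2.068835, 1.873452); Gamma_xxx = -0.363247, Gamma_xxy = 0.544870, Gamma_xyy = -0.908117, Gamma_yxx = -0.544335, Gamma_yxy = 0.816503, Gamma_yyy = -1.360838; k3 = (2.068835, 1.873452, 0.518369, 0.776790)
  k4: at (x, y) = (0.907277, 0.113730), (dx/dtau, dy/dtau) = (2.081808, 1.892868); Gamma_xxx = -0.383249, Gamma_xxy = 0.574874, Gamma_xyy = -0.958123, Gamma_yxx = -0.540538, Gamma_yxy = 0.810807, Gamma_yyy = -1.351345; k4 = (2.081808, 1.892868, 0.563198, 0.794339)
  Y <- Y + (h/6)(k1 + 2k2 + 2k3 + k4): x = 0.9073, y = 0.1137, dx/dtau = 2.0818, dy/dtau = 1.8929

Answer: x = 0.9073, y = 0.1137, dx/dtau = 2.0818, dy/dtau = 1.8929
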